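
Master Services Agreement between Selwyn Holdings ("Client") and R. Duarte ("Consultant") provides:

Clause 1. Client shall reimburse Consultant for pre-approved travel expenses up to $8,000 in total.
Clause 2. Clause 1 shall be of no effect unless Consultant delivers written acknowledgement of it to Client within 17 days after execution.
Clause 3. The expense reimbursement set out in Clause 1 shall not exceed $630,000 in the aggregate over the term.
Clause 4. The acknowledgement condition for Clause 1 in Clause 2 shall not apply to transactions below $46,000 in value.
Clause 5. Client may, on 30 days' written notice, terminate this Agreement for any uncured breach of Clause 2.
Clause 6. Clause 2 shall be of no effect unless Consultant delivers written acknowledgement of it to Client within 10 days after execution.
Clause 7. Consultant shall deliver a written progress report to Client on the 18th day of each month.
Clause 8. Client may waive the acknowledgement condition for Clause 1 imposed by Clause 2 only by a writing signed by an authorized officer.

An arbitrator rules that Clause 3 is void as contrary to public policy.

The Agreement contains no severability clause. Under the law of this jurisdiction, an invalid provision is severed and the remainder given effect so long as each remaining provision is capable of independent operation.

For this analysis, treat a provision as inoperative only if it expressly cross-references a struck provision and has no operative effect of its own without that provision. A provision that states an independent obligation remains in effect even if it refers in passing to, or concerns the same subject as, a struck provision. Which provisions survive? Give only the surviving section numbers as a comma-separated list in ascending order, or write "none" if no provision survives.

Clause 3 is struck. Nothing else in the Agreement is defined by reference to Clause 3. Under the stated default rule, only provisions that cannot operate independently fall away; the rest are enforced. Clause 1, Clause 2, Clause 4, Clause 5, Clause 6, Clause 7, and Clause 8 remain in effect.

1, 2, 4, 5, 6, 7, 8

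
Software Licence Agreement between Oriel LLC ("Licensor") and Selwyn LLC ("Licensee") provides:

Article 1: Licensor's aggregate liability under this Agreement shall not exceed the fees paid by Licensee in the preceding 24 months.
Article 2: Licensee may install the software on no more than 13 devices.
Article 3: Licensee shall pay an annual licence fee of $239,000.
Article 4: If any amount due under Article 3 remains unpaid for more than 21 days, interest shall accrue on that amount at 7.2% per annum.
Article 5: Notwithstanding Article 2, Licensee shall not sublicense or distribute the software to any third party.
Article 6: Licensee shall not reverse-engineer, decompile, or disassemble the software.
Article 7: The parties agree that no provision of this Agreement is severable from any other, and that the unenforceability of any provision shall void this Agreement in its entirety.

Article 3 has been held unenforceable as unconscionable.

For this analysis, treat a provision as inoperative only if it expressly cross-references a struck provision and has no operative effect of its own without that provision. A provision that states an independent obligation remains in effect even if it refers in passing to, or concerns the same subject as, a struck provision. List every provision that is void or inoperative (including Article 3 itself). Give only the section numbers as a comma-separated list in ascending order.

1, 2, 3, 4, 5, 6, 7

Article 3 is struck. Article 4 does nothing except set the default interest on the licence fee by reference to Article 3; with Article 3 gone it has no independent effect and is inoperative. Article 7 provides that the Agreement is not severable, so the invalidity of any one provision voids the entire Agreement. No provision of the Agreement survives.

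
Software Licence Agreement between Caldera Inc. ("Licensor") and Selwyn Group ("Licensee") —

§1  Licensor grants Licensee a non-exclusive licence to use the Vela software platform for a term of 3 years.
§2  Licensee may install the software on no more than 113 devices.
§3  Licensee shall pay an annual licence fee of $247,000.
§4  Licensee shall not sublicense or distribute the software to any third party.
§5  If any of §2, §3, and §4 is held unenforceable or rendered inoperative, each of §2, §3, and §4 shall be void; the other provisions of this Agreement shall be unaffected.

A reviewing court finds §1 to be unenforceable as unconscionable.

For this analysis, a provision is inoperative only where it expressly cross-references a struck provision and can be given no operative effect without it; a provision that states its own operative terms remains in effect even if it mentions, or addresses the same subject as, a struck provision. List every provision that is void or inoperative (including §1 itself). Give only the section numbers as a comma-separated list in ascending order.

1

§1 is struck. Nothing else in the Agreement is defined by reference to §1. §5 ties §2, §3, and §4 together, but none of those is affected here; the remaining provisions continue in force under §5. §2, §3, §4, and §5 remain in effect.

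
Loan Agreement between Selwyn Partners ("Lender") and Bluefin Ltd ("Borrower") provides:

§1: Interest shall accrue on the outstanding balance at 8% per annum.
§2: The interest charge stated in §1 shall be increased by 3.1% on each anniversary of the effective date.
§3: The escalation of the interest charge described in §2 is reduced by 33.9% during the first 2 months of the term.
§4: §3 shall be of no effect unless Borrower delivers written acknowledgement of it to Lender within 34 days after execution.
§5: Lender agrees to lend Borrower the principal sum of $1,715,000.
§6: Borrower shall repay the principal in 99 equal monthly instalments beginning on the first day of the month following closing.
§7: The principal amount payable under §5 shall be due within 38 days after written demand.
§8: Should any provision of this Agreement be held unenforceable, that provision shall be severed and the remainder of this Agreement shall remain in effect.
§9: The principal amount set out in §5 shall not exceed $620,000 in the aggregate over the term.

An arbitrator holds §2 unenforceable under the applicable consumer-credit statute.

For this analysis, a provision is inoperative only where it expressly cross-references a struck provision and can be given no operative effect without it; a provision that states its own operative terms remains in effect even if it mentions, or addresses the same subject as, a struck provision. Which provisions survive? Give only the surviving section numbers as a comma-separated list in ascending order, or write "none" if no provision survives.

1, 5, 6, 7, 8, 9

§2 is struck. §3 has no operative effect of its own apart from §2 and is therefore inoperative. §4 merely fixes the acknowledgement condition for §3; with §3 gone it has nothing to operate on and falls away. Under the severability clause in §8, the remaining provisions continue in force. The provisions still in force are §1, §5, §6, §7, §8, and §9.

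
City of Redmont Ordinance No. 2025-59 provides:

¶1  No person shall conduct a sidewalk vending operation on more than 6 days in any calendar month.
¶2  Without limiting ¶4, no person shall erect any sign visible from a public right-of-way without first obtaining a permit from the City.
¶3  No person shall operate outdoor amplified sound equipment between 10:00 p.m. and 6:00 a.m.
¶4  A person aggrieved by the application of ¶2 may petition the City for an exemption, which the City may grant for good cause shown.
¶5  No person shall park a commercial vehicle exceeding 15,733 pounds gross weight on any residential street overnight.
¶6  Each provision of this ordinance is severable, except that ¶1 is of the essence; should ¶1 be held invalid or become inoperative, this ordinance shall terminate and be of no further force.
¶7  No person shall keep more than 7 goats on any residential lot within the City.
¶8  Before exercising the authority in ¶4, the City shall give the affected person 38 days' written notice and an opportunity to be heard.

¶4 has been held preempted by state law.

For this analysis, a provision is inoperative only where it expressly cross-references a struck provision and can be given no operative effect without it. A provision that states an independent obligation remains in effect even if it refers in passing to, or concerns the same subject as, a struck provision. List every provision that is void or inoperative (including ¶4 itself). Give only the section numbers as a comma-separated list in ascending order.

¶4 is struck. The only function of ¶8 is the notice-and-hearing requirement for ¶4, so it cannot stand once ¶4 is removed. ¶2 mentions ¶4 but its own obligation stands independently of ¶4, so ¶2 is not affected. ¶6 makes ¶1 an essential term, but ¶1 is unaffected, so the severability proviso in ¶6 preserves the remaining provisions. The provisions still in force are ¶1, ¶2, ¶3, ¶5, ¶6, and ¶7.

4, 8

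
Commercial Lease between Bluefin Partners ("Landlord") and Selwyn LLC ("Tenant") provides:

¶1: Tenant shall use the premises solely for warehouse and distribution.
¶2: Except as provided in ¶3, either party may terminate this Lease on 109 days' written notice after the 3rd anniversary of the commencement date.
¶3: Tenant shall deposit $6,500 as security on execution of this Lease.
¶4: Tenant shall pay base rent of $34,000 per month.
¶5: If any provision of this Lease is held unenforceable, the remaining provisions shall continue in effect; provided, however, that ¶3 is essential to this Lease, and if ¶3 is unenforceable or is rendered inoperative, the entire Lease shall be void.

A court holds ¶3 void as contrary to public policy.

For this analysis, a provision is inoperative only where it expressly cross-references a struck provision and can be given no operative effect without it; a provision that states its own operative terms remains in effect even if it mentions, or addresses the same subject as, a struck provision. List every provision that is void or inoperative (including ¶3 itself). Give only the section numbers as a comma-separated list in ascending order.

1, 2, 3, 4, 5

¶3 is struck. No other provision's operative terms depend on ¶3. ¶5 makes ¶3 an essential term, and ¶3 is the provision held invalid; under ¶5, the entire Lease is therefore void. No provision of the Lease survives.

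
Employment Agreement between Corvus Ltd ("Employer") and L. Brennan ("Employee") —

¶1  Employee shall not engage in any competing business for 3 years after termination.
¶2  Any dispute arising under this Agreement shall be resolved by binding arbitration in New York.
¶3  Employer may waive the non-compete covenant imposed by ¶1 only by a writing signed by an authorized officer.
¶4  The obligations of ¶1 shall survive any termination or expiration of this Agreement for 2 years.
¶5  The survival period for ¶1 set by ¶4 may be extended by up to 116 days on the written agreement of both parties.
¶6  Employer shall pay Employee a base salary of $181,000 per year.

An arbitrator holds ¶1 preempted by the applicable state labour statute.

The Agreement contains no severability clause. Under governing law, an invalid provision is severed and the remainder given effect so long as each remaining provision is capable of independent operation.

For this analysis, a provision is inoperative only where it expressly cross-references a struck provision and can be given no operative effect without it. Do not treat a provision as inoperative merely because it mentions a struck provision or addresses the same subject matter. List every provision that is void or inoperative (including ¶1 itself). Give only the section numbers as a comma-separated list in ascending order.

¶1 is struck. ¶3 has no operative effect of its own apart from ¶1 and is therefore inoperative. ¶4 operates only by reference to ¶1, so it falls with ¶1. The whole of ¶5 is the extension of the survival period for ¶1, defined by reference to ¶4, so ¶5 cannot stand once ¶4 is removed. Under the stated default rule, only provisions that cannot operate independently fall away; the rest are enforced. ¶2 and ¶6 remain in effect.

1, 3, 4, 5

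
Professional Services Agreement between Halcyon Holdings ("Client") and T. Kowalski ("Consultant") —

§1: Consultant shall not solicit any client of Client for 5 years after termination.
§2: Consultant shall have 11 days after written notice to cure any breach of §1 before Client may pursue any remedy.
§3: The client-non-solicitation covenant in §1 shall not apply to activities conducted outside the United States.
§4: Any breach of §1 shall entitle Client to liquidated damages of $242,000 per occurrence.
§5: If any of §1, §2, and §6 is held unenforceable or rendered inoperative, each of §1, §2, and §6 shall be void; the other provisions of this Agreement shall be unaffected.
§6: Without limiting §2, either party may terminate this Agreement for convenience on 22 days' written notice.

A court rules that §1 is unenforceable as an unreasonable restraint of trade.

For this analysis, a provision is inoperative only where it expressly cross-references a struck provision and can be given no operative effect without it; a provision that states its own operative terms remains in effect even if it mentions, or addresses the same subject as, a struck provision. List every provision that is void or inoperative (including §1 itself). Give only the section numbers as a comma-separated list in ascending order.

1, 2, 3, 4, 6

§1 is struck. §2 has no operative effect of its own apart from §1 and is therefore inoperative. The whole of §3 is the carve-out from the client-non-solicitation covenant, defined by reference to §1, so §3 cannot stand once §1 is removed. §4 has no operative effect of its own apart from §1 and is therefore inoperative. §5 declares §1, §2, and §6 mutually dependent; since one of them has fallen, all of them are of no effect. That brings down §6 as well. The remainder continues in force under §5. Only §5 remains in effect.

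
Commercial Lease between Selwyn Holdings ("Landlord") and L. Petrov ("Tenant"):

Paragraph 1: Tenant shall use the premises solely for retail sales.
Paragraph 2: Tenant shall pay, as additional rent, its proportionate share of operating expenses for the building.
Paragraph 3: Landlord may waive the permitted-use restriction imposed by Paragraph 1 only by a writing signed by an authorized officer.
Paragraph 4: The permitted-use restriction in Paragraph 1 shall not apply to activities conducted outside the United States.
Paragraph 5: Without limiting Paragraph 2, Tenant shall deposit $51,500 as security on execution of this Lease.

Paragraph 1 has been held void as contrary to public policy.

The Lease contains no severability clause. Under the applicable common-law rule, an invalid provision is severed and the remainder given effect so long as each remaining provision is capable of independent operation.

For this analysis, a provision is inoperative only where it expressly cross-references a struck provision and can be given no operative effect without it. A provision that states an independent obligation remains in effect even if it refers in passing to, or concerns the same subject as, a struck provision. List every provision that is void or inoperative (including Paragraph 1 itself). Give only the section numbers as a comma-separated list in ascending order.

1, 3, 4

Paragraph 1 is struck. The only function of Paragraph 3 is the waiver condition for Paragraph 1, so it cannot stand once Paragraph 1 is removed. Paragraph 4 does nothing except set the carve-out from the permitted-use restriction by reference to Paragraph 1; with Paragraph 1 gone it has no independent effect and is inoperative. Under the stated default rule, only provisions that cannot operate independently fall away; the rest are enforced. That leaves Paragraph 2 and Paragraph 5 in effect.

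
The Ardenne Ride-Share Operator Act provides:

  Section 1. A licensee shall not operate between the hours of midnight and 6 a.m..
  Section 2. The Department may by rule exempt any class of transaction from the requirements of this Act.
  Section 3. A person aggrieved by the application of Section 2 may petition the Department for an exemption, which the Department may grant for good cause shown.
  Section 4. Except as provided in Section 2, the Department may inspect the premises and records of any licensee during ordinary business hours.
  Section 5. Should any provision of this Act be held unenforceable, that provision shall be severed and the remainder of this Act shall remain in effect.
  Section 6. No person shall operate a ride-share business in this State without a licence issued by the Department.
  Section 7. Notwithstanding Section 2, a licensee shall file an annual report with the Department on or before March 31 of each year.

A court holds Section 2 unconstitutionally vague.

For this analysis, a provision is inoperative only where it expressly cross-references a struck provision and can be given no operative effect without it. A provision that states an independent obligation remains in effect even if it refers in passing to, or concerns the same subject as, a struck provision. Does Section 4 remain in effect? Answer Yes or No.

Section 2 is struck. The only function of Section 3 is the exemption procedure for Section 2, so it cannot stand once Section 2 is removed. Section 7 mentions Section 2 but its own obligation stands independently of Section 2, so Section 7 is not affected. Although Section 4 refers to Section 2, its operative terms do not depend on Section 2, so it remains in effect. Section 5 is a severability clause and preserves every provision that can still be given independent effect. The provisions still in force are Section 1, Section 4, Section 5, Section 6, and Section 7. Section 4 is among the surviving provisions, so the answer is yes.

Yes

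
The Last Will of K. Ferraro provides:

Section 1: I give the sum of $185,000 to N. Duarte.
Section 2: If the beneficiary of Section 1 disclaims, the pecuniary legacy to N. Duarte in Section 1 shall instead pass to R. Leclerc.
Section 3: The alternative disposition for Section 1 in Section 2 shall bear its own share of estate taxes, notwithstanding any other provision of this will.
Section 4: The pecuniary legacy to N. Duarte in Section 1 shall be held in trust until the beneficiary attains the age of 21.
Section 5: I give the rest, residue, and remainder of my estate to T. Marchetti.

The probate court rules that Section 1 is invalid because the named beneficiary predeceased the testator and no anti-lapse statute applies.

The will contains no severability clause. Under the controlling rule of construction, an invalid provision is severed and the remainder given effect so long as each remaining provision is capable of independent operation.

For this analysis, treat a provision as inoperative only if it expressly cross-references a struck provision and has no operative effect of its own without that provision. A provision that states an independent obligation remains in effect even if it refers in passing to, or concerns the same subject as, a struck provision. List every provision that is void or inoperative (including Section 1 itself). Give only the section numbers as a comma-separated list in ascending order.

Section 1 is struck. The only function of Section 2 is the alternative disposition for Section 1, so it cannot stand once Section 1 is removed. Section 4 merely fixes the trust for Section 1; with Section 1 gone it has nothing to operate on and falls away. Section 3 operates only by reference to Section 2, so it falls with Section 2. Under the stated default rule, only provisions that cannot operate independently fall away; the rest are enforced. Only Section 5 remains in effect.

1, 2, 3, 4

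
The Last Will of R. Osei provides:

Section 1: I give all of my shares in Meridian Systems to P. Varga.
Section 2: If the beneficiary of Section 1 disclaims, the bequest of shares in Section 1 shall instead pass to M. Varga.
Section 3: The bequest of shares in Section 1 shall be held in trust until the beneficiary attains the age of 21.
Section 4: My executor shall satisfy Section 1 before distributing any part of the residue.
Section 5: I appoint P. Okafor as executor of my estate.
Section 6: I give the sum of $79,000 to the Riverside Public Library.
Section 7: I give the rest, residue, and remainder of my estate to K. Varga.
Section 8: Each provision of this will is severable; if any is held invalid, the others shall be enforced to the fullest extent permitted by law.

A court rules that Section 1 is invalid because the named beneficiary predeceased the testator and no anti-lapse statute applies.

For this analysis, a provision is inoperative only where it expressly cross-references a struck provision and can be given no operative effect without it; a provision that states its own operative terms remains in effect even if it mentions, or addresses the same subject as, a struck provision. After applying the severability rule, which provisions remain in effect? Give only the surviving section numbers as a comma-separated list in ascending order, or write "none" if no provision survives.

5, 6, 7, 8

Section 1 is struck. Section 2 merely fixes the alternative disposition for Section 1; with Section 1 gone it has nothing to operate on and falls away. Section 3 has no operative effect of its own apart from Section 1 and is therefore inoperative. Section 4 merely fixes the priority direction for Section 1; with Section 1 gone it has nothing to operate on and falls away. Under the severability clause in Section 8, the remaining provisions continue in force. The provisions still in force are Section 5, Section 6, Section 7, and Section 8.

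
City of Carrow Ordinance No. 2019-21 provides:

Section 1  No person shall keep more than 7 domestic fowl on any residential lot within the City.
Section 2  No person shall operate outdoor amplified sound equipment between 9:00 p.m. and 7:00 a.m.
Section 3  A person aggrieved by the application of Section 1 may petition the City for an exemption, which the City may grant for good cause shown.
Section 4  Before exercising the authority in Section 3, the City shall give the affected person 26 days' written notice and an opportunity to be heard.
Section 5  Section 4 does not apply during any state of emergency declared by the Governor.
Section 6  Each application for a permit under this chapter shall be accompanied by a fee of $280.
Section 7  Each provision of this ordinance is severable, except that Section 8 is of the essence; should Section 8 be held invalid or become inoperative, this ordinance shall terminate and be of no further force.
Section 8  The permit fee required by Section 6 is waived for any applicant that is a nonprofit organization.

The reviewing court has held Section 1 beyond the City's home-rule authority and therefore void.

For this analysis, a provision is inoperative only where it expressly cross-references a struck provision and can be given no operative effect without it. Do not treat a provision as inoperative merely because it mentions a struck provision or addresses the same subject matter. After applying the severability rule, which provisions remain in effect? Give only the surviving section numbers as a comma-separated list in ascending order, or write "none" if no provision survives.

2, 6, 7, 8

Section 1 is struck. Section 3 merely fixes the exemption procedure for Section 1; with Section 1 gone it has nothing to operate on and falls away. Section 4 merely fixes the notice-and-hearing requirement for Section 3; with Section 3 gone it has nothing to operate on and falls away. Section 5 merely fixes the emergency suspension of Section 4; with Section 4 gone it has nothing to operate on and falls away. Section 7 makes Section 8 an essential term, but Section 8 is unaffected, so the severability proviso in Section 7 preserves the remaining provisions. That leaves Section 2, Section 6, Section 7, and Section 8 in effect.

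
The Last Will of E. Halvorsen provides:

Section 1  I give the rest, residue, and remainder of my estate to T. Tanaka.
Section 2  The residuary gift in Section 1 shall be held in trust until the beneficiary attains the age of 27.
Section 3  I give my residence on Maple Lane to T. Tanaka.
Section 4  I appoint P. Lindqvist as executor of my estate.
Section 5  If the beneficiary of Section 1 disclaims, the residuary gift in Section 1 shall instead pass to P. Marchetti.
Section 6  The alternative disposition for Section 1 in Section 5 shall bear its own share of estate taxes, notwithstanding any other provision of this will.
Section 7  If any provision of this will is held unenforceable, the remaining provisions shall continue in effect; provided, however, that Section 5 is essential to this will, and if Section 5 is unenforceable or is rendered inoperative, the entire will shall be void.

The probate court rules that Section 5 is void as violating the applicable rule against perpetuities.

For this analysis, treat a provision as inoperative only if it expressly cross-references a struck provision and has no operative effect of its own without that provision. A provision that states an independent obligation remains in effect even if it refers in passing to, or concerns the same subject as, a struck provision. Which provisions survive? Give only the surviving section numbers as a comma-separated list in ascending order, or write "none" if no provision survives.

none

Section 5 is struck. Section 6 operates only by reference to Section 5, so it falls with Section 5. Section 7 makes Section 5 an essential term, and Section 5 is the provision held invalid; under Section 7, the entire will is therefore void. No provision of the will survives.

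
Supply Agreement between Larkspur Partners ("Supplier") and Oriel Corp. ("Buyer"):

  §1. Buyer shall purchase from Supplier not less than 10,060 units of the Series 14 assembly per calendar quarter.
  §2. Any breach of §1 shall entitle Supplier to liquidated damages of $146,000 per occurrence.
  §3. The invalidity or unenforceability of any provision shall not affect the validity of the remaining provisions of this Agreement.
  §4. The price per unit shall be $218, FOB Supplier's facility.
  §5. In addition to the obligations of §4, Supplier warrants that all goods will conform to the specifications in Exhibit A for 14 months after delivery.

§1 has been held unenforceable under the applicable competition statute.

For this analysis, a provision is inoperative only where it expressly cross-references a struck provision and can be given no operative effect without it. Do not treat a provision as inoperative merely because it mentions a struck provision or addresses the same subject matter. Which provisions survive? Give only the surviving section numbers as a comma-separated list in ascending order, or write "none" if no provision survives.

§1 is struck. §2 operates only by reference to §1, so it falls with §1. Under the severability clause in §3, the remaining provisions continue in force. §3, §4, and §5 remain in effect.

3, 4, 5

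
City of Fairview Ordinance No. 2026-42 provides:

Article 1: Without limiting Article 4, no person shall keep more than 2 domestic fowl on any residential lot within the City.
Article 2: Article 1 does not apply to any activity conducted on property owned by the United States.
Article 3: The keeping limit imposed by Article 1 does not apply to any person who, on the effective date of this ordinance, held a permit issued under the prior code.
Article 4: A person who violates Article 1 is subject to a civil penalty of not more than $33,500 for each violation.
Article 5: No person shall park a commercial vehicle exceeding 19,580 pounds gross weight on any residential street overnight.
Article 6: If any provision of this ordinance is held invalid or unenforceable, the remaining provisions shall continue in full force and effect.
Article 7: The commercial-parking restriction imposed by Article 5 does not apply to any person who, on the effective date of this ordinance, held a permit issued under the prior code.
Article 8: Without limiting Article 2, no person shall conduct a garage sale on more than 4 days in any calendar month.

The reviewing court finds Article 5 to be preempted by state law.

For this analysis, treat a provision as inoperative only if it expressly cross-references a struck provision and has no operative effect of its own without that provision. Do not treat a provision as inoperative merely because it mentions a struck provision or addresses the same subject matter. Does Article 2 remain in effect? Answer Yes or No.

Article 5 is struck. Article 7 merely fixes the grandfather exemption from Article 5; with Article 5 gone it has nothing to operate on and falls away. Under the severability clause in Article 6, the remaining provisions continue in force. The provisions still in force are Article 1, Article 2, Article 3, Article 4, Article 6, and Article 8. Article 2 is among the surviving provisions, so the answer is yes.

Yes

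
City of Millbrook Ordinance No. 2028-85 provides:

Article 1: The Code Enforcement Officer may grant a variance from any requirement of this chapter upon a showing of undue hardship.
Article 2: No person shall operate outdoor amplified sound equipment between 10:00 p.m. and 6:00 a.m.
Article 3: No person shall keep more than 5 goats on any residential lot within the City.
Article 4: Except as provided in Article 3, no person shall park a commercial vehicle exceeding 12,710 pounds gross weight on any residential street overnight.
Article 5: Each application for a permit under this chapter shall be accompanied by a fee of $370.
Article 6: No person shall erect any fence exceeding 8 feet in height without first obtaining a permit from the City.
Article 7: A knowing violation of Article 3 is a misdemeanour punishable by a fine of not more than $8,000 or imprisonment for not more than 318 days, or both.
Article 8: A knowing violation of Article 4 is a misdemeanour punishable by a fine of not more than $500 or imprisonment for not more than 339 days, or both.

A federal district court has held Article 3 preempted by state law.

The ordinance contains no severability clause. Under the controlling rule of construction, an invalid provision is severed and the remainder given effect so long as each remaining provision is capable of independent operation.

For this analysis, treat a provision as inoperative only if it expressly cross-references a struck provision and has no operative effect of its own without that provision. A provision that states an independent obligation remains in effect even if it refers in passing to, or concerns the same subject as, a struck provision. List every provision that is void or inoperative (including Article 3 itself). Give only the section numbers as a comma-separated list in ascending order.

3, 7

Article 3 is struck. The only function of Article 7 is the criminal penalty for violating Article 3, so it cannot stand once Article 3 is removed. Article 4 mentions Article 3 but its own obligation stands independently of Article 3, so Article 4 is not affected. With no severability clause, the stated default rule severs what cannot stand and enforces each remaining provision that can operate on its own. That leaves Article 1, Article 2, Article 4, Article 5, Article 6, and Article 8 in effect.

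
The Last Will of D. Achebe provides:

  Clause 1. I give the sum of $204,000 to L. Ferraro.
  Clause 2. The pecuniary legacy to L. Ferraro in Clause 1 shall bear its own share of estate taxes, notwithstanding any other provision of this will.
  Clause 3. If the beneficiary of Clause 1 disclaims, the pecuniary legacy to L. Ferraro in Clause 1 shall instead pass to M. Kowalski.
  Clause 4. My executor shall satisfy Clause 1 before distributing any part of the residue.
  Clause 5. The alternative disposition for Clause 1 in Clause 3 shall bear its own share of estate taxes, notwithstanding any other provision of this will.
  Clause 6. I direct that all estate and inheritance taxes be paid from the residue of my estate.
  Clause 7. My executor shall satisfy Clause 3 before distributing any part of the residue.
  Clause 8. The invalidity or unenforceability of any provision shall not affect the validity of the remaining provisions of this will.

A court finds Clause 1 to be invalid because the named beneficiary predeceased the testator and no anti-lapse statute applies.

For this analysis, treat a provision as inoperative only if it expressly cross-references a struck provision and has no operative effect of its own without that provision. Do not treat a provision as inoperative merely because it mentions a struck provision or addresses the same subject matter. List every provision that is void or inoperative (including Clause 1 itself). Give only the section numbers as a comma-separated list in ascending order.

1, 2, 3, 4, 5, 7

Clause 1 is struck. Clause 2 merely fixes the tax charge on Clause 1; with Clause 1 gone it has nothing to operate on and falls away. Clause 3 has no operative effect of its own apart from Clause 1 and is therefore inoperative. Clause 4 merely fixes the priority direction for Clause 1; with Clause 1 gone it has nothing to operate on and falls away. Clause 5 merely fixes the tax charge on Clause 3; with Clause 3 gone it has nothing to operate on and falls away. The only function of Clause 7 is the priority direction for Clause 3, so it cannot stand once Clause 3 is removed. Under the severability clause in Clause 8, the remaining provisions continue in force. The provisions still in force are Clause 6 and Clause 8.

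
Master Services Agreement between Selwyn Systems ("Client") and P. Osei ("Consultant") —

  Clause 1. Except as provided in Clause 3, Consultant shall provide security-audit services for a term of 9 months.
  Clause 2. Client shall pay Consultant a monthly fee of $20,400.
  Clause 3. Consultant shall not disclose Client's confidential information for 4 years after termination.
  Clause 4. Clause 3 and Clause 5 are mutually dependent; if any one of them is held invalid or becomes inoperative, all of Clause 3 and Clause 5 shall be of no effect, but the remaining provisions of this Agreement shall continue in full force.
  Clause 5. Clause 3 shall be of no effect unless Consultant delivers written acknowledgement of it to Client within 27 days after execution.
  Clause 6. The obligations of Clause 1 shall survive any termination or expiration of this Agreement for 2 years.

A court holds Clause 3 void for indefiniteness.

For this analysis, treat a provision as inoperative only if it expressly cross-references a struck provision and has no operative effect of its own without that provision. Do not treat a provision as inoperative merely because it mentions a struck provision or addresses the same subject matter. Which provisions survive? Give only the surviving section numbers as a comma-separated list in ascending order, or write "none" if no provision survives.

Clause 3 is struck. Clause 5 has no operative effect of its own apart from Clause 3 and is therefore inoperative. Clause 1 mentions Clause 3 but its own obligation stands independently of Clause 3, so Clause 1 is not affected. Clause 4 declares Clause 3 and Clause 5 mutually dependent; since one of them has fallen, all of them are of no effect. The remainder continues in force under Clause 4. That leaves Clause 1, Clause 2, Clause 4, and Clause 6 in effect.

1, 2, 4, 6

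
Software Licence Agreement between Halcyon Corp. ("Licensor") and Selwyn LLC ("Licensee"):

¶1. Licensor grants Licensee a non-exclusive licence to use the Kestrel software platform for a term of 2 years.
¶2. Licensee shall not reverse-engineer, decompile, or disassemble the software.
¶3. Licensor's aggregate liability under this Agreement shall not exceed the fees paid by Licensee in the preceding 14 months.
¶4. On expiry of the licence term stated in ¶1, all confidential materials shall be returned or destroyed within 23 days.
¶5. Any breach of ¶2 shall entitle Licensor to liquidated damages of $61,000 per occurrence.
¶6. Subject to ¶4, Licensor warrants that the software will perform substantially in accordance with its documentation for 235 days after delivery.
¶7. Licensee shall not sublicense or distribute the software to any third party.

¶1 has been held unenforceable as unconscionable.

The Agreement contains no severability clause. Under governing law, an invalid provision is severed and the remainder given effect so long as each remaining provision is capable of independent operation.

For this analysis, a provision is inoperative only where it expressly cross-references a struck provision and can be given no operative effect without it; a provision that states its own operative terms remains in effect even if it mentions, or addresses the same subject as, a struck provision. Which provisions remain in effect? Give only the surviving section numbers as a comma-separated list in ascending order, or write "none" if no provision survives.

2, 3, 5, 6, 7

¶1 is struck. The only function of ¶4 is the return obligation tied to ¶1, so it cannot stand once ¶1 is removed. Although ¶6 refers to ¶4, its operative terms do not depend on ¶4, so it remains in effect. Under the stated default rule, only provisions that cannot operate independently fall away; the rest are enforced. That leaves ¶2, ¶3, ¶5, ¶6, and ¶7 in effect.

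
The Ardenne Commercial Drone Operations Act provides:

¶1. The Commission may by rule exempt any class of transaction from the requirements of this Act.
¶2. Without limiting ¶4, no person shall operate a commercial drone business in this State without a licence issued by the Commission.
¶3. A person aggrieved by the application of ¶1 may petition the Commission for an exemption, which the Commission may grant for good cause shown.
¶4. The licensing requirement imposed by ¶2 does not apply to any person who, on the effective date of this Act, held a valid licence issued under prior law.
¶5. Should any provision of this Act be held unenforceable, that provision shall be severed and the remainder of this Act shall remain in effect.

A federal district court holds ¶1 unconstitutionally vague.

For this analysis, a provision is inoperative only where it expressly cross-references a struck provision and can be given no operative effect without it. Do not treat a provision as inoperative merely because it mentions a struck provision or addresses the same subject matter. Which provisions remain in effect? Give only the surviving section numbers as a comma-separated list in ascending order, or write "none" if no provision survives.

2, 4, 5

¶1 is struck. The only function of ¶3 is the exemption procedure for ¶1, so it cannot stand once ¶1 is removed. Under the severability clause in ¶5, the remaining provisions continue in force. ¶2, ¶4, and ¶5 remain in effect.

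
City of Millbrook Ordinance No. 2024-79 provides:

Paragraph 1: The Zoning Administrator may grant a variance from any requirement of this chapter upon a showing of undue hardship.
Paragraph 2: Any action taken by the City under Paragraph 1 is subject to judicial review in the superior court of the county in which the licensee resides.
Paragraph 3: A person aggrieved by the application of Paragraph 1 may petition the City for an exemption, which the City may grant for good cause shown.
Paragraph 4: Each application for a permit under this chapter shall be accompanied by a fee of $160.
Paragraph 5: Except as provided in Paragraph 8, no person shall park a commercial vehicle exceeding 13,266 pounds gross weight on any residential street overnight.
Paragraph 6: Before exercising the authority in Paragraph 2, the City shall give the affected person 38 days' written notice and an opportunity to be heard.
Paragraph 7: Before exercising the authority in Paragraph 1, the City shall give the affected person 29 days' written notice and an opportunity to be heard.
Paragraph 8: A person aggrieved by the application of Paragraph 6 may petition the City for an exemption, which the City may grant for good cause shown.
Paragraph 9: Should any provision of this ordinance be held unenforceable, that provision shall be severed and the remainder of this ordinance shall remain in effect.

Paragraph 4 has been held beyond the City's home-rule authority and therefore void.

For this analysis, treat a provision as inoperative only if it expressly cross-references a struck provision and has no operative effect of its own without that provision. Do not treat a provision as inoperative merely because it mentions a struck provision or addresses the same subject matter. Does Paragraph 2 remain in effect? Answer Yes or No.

Paragraph 4 is struck. No other provision's operative terms depend on Paragraph 4. Under the severability clause in Paragraph 9, the remaining provisions continue in force. That leaves Paragraph 1, Paragraph 2, Paragraph 3, Paragraph 5, Paragraph 6, Paragraph 7, Paragraph 8, and Paragraph 9 in effect. Paragraph 2 is among the surviving provisions, so the answer is yes.

Yes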